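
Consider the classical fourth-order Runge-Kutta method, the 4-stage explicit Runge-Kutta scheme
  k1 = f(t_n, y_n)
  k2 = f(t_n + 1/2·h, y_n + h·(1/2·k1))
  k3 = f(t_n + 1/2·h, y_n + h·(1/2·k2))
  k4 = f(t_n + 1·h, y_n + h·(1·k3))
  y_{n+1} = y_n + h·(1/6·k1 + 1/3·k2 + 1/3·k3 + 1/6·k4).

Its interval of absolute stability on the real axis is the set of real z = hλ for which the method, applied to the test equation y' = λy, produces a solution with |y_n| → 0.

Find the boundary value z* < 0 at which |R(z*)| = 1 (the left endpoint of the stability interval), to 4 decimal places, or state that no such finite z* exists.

With y'=λy (z=hλ):
  order 4, 4-stage ⇒ R(z)=1+z+z^2/2+z^3/6+z^4/24
  (e.g. R(-1.76)=0.27997, |R|=0.27997)

Need |R(x)|<1, x<0.
x=-1.76: |R|=0.2800
|R(-1.39)|=0.2840 |R(-1.14)|=0.3332 |R(-0.87)|=0.4226
Bisect:
  x_lo=-3.4716 |R|=2.6331  x_hi=-0.3908 |R|=0.6766
  mid=-1.93116 |R|=0.31270 →hi
  mid=-2.70136 |R|=0.88066 →hi
  mid=-3.08646 |R|=1.55748 →lo
  mid=-2.89391 |R|=1.17650 →lo
  mid=-2.79764 |R|=1.01877 →lo
  mid=-2.74950 |R|=0.94736 →hi
  mid=-2.77357 |R|=0.98246 →hi
  ...
  [-2.78541,-2.78523] ⇒ x*=-2.7853
Interval (-2.7853, 0).

left endpoint -2.7853.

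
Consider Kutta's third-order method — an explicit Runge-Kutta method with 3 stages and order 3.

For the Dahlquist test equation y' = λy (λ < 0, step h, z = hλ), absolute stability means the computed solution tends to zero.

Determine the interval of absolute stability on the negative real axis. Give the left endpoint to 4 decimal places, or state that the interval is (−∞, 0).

(-2.5127, 0).

On y'=λy, z=hλ:
  order 3, 3-stage ⇒ R(z)=1+z+z^2/2+z^3/6
  (e.g. R(-0.36)=0.69702, |R|=0.69702)

Solve |R(x)|<1 on ℝ⁻.
x=-0.36: |R|=0.6970
|R(-2.5)|=0.9792 |R(-1.48)|=0.0749 |R(-1.4)|=0.1227
Bisect:
  x_lo=-2.8349 |R|=1.6139  x_hi=-0.3486 |R|=0.7051
  mid=-1.59177 |R|=0.00291 →hi
  mid=-2.21336 |R|=0.57107 →hi
  mid=-2.52415 |R|=1.01885 →lo
  mid=-2.36875 |R|=0.77843 →hi
  mid=-2.44645 |R|=0.89428 →hi
  mid=-2.48530 |R|=0.95544 →hi
  mid=-2.50473 |R|=0.98686 →hi
  mid=-2.51444 |R|=1.00278 →lo
  mid=-2.50958 |R|=0.99481 →hi
  ...
  [-2.51277,-2.51262] ⇒ x*=-2.5127
Stable set (-2.5127, 0).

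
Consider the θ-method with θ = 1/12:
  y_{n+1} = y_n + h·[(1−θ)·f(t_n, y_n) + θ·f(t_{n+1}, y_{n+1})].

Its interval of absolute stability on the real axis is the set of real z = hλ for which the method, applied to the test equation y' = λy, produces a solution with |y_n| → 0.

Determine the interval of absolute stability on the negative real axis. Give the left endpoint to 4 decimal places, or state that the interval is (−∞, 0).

On y'=λy, z=hλ:
  y_{n+1} = y_n + z·[11/12·y_n + 1/12·y_{n+1}] ⇒ (1 − 1/12z)y_{n+1} = (1 + 11/12z)y_n
  R(z) = (1 + 11/12z)/(1 − 1/12z).

Solve |R(x)|<1 on ℝ⁻.
x=-0.65: |R|=0.3834
R=−1: 1+11/12x = −1+1/12x ⇒ -5/6x=2 ⇒ x=2/(-5/6)=-2.4000
Confirm numerically:
  x=-1.442: |R|=0.28731 <1
  x=-1.409: |R|=0.26094 <1
  x=-1.407: |R|=0.25934 <1
  x=-2.971: |R|=1.38140 >1
  x=-2.611: |R|=1.14441 >1
  x=-2.475: |R|=1.05181 >1
Interval (-2.4000, 0).

z∈(-2.4000,0).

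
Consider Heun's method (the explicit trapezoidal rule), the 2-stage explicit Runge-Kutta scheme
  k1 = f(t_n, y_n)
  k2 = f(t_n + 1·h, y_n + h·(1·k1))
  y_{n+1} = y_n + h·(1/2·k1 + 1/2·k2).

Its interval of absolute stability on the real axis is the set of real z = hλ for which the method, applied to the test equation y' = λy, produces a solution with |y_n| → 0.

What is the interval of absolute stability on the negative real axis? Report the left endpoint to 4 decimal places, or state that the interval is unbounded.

z∈(-2.0000,0).

Test eqn y'=λy, z=hλ:
  order 2, 2-stage ⇒ R(z)=1+z+z^2/2
  (e.g. R(-1.29)=0.54205, |R|=0.54205)

Find x<0 with |R(x)|<1.
x=-1.29: |R|=0.5421
|R(-2.2)|=1.2200 |R(-1.72)|=0.7592 |R(-0.53)|=0.6104
Bisect:
  x_lo=-2.3002 |R|=1.3453  x_hi=-0.2995 |R|=0.7454
  mid=-1.29984 |R|=0.54495 →hi
  mid=-1.80002 |R|=0.82002 →hi
  mid=-2.05012 |R|=1.05137 →lo
  mid=-1.92507 |R|=0.92788 →hi
  mid=-1.98759 |R|=0.98767 →hi
  mid=-2.01885 |R|=1.01903 →lo
  mid=-2.00322 |R|=1.00323 →lo
  ...
  [-2.00005,-1.99993] ⇒ x*=-2.0000
Interval (-2.0000, 0).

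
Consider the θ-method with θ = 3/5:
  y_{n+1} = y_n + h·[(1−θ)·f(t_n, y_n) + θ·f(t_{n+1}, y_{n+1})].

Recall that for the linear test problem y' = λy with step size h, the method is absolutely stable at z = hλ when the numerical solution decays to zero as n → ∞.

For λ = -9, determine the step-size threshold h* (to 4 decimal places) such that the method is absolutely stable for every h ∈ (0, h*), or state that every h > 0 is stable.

unbounded; (−∞, 0). Any h>0 works for λ=-9.

On y'=λy, z=hλ:
  y_{n+1} = y_n + z·[2/5·y_n + 3/5·y_{n+1}] ⇒ (1 − 3/5z)y_{n+1} = (1 + 2/5z)y_n
  R(z) = (1 + 2/5z)/(1 − 3/5z).

Boundary: |R(x)|=1, x<0.
x=-0.83: |R|=0.4459
x=-2: |R|=0.0909
x=-10: |R|=0.4286
x=-100: |R|=0.6393
θ=3/5≥1/2 ⇒ |1+2/5x|<|1−3/5x| ∀x<0 ⇒ interval (−∞,0).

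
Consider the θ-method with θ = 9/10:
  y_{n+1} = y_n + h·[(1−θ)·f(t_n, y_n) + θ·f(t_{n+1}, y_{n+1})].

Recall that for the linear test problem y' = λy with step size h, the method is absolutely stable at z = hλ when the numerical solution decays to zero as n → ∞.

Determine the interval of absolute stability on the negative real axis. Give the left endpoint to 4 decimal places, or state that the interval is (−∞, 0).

With y'=λy (z=hλ):
  y_{n+1} = y_n + z·[1/10·y_n + 9/10·y_{n+1}] ⇒ (1 − 9/10z)y_{n+1} = (1 + 1/10z)y_n
  so R(z) = (1 + 1/10z)/(1 − 9/10z).

Need |R(x)|<1, x<0.
x=-0.71: |R|=0.5668
x=-2: |R|=0.2857
x=-10: |R|=0.0000
x=-100: |R|=0.0989
θ=9/10≥1/2 ⇒ |1+1/10x|<|1−9/10x| ∀x<0 ⇒ stable on all of ℝ⁻.

unbounded; (−∞, 0).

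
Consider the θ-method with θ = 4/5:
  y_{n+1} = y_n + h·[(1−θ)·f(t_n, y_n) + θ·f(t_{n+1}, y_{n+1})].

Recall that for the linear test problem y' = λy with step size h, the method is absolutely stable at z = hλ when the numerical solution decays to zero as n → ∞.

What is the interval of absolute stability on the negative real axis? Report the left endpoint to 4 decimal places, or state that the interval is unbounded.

unbounded; (−∞, 0).

Test eqn y'=λy, z=hλ:
  y_{n+1} = y_n + z·[1/5·y_n + 4/5·y_{n+1}] ⇒ (1 − 4/5z)y_{n+1} = (1 + 1/5z)y_n
  Hence R(z) = (1 + 1/5z)/(1 − 4/5z).

Boundary: |R(x)|=1, x<0.
x=-0.32: |R|=0.7452
x=-2: |R|=0.2308
x=-10: |R|=0.1111
x=-100: |R|=0.2346
θ=4/5≥1/2 ⇒ |1+1/5x|<|1−4/5x| ∀x<0 ⇒ interval (−∞,0).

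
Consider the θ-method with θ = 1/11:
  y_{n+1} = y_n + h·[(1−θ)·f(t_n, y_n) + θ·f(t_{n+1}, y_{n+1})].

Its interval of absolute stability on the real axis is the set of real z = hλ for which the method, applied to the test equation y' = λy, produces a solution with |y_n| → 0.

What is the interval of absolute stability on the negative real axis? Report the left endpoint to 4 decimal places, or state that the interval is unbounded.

z∈(-2.4444,0).

With y'=λy (z=hλ):
  y_{n+1} = y_n + z·[10/11·y_n + 1/11·y_{n+1}] ⇒ (1 − 1/11z)y_{n+1} = (1 + 10/11z)y_n
  so R(z) = (1 + 10/11z)/(1 − 1/11z).

Need |R(x)|<1, x<0.
x=-0.84: |R|=0.2196
R=−1: 1+10/11x = −1+1/11x ⇒ -9/11x=2 ⇒ x=2/(-9/11)=-2.4444
Confirm numerically:
  x=-1.372: |R|=0.21985 <1
  x=-1.350: |R|=0.20243 <1
  x=-1.331: |R|=0.18733 <1
  x=-1.015: |R|=0.07074 <1
  x=-2.655: |R|=1.13878 >1
  x=-2.630: |R|=1.12252 >1
  x=-2.488: |R|=1.02906 >1
Stable set (-2.4444, 0).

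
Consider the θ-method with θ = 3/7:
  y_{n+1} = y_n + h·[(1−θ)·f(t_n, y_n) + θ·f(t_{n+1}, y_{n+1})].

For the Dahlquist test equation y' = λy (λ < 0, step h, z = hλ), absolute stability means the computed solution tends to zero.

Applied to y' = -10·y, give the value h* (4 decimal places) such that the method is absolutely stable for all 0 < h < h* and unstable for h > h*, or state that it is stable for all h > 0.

On y'=λy, z=hλ:
  y_{n+1} = y_n + z·[4/7·y_n + 3/7·y_{n+1}] ⇒ (1 − 3/7z)y_{n+1} = (1 + 4/7z)y_n
  Hence R(z) = (1 + 4/7z)/(1 − 3/7z).

Boundary: |R(x)|=1, x<0.
x=-1.5: |R|=0.0870
R=−1: 1+4/7x = −1+3/7x ⇒ -1/7x=2 ⇒ x=2/(-1/7)=-14.0000
Confirm numerically:
  x=-13.813: |R|=0.99614 <1
  x=-10.827: |R|=0.91963 <1
  x=-10.114: |R|=0.89593 <1
  x=-14.186: |R|=1.00375 >1
  x=-14.140: |R|=1.00283 >1
Stable set (-14.0000, 0).

(-14.0000,0); λ=-10 ⇒ h* = (14)/10 = 1.4000.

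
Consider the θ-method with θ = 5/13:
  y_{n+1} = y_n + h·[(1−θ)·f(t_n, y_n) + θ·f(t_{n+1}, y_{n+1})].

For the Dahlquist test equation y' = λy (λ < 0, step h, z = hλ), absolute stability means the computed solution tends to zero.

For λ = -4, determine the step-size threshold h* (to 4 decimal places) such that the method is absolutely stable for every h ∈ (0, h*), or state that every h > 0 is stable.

(-8.6667,0); λ=-4 ⇒ h* = (26/3)/4 = 2.1667.

On y'=λy, z=hλ:
  y_{n+1} = y_n + z·[8/13·y_n + 5/13·y_{n+1}] ⇒ (1 − 5/13z)y_{n+1} = (1 + 8/13z)y_n
  R(z) = (1 + 8/13z)/(1 − 5/13z).

Solve |R(x)|<1 on ℝ⁻.
x=-1.03: |R|=0.2623
R=−1: 1+8/13x = −1+5/13x ⇒ -3/13x=2 ⇒ x=2/(-3/13)=-8.6667
Confirm numerically:
  x=-8.389: |R|=0.98484 <1
  x=-5.174: |R|=0.73043 <1
  x=-4.475: |R|=0.64452 <1
  x=-9.231: |R|=1.02862 >1
  x=-8.821: |R|=1.00811 >1
Stable set (-8.6667, 0).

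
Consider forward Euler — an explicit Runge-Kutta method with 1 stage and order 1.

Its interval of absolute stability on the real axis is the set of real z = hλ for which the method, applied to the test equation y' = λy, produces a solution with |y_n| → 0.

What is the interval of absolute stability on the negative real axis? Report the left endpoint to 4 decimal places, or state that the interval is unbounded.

(-2.0000, 0).

Set f=λy, z=hλ:
  order 1, 1-stage ⇒ R(z)=1+z
  (e.g. R(-0.46)=0.54000, |R|=0.54000)

Find x<0 with |R(x)|<1.
x=-0.46: |R|=0.5400
|R(-1.98)|=0.9800 |R(-1.31)|=0.3100 |R(-0.53)|=0.4700
Bisect:
  x_lo=-2.4050 |R|=1.4050  x_hi=-0.3097 |R|=0.6903
  mid=-1.35735 |R|=0.35735 →hi
  mid=-1.88116 |R|=0.88116 →hi
  mid=-2.14307 |R|=1.14307 →lo
  mid=-2.01211 |R|=1.01211 →lo
  mid=-1.94664 |R|=0.94664 →hi
  mid=-1.97938 |R|=0.97938 →hi
  mid=-1.99574 |R|=0.99574 →hi
  ...
  [-2.00009,-1.99996] ⇒ x*=-2.0000
So |R|<1 on (-2.0000, 0).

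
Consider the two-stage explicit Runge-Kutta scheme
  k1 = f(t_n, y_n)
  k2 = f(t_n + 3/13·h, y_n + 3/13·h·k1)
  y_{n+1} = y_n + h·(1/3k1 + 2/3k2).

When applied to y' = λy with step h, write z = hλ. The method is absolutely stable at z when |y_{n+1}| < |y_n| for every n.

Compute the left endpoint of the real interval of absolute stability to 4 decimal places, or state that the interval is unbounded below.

Set f=λy, z=hλ:
  k1=λy_n ⇒ h·k1=z·y_n;  k2=λ(1+3/13z)y_n ⇒ h·k2=z(1+3/13z)y_n
  y_{n+1}/y_n = 1 + 1/3z + 2/3z(1+3/13z) = 1 + z + 2/13z²
  so R(z) = 1 + z + 2/13z².

Solve |R(x)|<1 on ℝ⁻.
x=-1.77: |R|=0.2880
R=1: x+2/13x²=0 ⇒ x=−13/2=-6.5000; min R=1−1/(4·2/13)=-0.6250>−1
Confirm numerically:
  x=-5.151: |R|=0.06903 <1
  x=-5.056: |R|=0.12321 <1
  x=-4.831: |R|=0.24045 <1
  x=-3.744: |R|=0.58746 <1
  x=-6.862: |R|=1.38216 >1
  x=-6.729: |R|=1.23707 >1
Stable set (-6.5000, 0).

left endpoint -6.5000.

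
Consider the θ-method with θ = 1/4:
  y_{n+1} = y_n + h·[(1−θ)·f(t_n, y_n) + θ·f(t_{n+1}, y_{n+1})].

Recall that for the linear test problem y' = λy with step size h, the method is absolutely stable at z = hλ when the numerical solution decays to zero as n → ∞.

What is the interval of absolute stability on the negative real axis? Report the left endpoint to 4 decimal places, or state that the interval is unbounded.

z∈(-4.0000,0).

Set f=λy, z=hλ:
  y_{n+1} = y_n + z·[3/4·y_n + 1/4·y_{n+1}] ⇒ (1 − 1/4z)y_{n+1} = (1 + 3/4z)y_n
  Hence R(z) = (1 + 3/4z)/(1 − 1/4z).

Find x<0 with |R(x)|<1.
x=-1.7: |R|=0.1930
R=−1: 1+3/4x = −1+1/4x ⇒ -1/2x=2 ⇒ x=2/(-1/2)=-4.0000
Confirm numerically:
  x=-2.982: |R|=0.70839 <1
  x=-2.802: |R|=0.64775 <1
  x=-2.068: |R|=0.36322 <1
  x=-1.946: |R|=0.30912 <1
  x=-4.539: |R|=1.12624 >1
  x=-4.279: |R|=1.06740 >1
  x=-4.222: |R|=1.05400 >1
So |R|<1 on (-4.0000, 0).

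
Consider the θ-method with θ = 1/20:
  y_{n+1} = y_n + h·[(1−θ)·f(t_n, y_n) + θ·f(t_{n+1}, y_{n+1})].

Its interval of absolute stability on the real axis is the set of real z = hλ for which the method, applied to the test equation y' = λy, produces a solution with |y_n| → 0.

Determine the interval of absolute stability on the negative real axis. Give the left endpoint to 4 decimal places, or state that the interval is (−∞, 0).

On y'=λy, z=hλ:
  y_{n+1} = y_n + z·[19/20·y_n + 1/20·y_{n+1}] ⇒ (1 − 1/20z)y_{n+1} = (1 + 19/20z)y_n
  Hence R(z) = (1 + 19/20z)/(1 − 1/20z).

Need |R(x)|<1, x<0.
x=-0.77: |R|=0.2585
R=−1: 1+19/20x = −1+1/20x ⇒ -9/10x=2 ⇒ x=2/(-9/10)=-2.2222
Confirm numerically:
  x=-2.103: |R|=0.90291 <1
  x=-1.597: |R|=0.47891 <1
  x=-0.905: |R|=0.13418 <1
  x=-2.582: |R|=1.28678 >1
  x=-2.344: |R|=1.09810 >1
  x=-2.282: |R|=1.04829 >1
Stable set (-2.2222, 0).

z∈(-2.2222,0).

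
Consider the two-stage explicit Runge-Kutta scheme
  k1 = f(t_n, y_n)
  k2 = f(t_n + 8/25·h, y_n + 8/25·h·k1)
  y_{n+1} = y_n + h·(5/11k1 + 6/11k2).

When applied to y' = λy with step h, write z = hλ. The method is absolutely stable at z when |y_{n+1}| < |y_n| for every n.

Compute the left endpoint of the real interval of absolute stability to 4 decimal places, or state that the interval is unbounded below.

Test eqn y'=λy, z=hλ:
  k1=λy_n ⇒ h·k1=z·y_n;  k2=λ(1+8/25z)y_n ⇒ h·k2=z(1+8/25z)y_n
  y_{n+1}/y_n = 1 + 5/11z + 6/11z(1+8/25z) = 1 + z + 48/275z²
  so R(z) = 1 + z + 48/275z².

Need |R(x)|<1, x<0.
x=-1.11: |R|=0.1051
R=1: x+48/275x²=0 ⇒ x=−275/48=-5.7292; min R=1−1/(4·48/275)=-0.4323>−1
Confirm numerically:
  x=-5.464: |R|=0.74711 <1
  x=-5.463: |R|=0.74620 <1
  x=-3.858: |R|=0.26004 <1
  x=-6.230: |R|=1.54462 >1
  x=-6.094: |R|=1.38807 >1
  x=-5.889: |R|=1.16429 >1
So |R|<1 on (-5.7292, 0).

z* = -5.7292.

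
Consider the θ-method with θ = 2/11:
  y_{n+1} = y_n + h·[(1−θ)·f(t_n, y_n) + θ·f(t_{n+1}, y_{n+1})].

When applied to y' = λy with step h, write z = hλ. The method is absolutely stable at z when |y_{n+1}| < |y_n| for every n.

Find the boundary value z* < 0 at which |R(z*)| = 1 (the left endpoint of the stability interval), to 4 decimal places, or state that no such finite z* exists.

left endpoint -3.1429.

Test eqn y'=λy, z=hλ:
  y_{n+1} = y_n + z·[9/11·y_n + 2/11·y_{n+1}] ⇒ (1 − 2/11z)y_{n+1} = (1 + 9/11z)y_n
  R(z) = (1 + 9/11z)/(1 − 2/11z).

Boundary: |R(x)|=1, x<0.
x=-1.41: |R|=0.1223
R=−1: 1+9/11x = −1+2/11x ⇒ -7/11x=2 ⇒ x=2/(-7/11)=-3.1429
Confirm numerically:
  x=-2.798: |R|=0.85454 <1
  x=-2.670: |R|=0.79743 <1
  x=-1.631: |R|=0.25796 <1
  x=-1.391: |R|=0.11022 <1
  x=-3.452: |R|=1.12087 >1
  x=-3.416: |R|=1.10722 >1
  x=-3.167: |R|=1.00975 >1
So |R|<1 on (-3.1429, 0).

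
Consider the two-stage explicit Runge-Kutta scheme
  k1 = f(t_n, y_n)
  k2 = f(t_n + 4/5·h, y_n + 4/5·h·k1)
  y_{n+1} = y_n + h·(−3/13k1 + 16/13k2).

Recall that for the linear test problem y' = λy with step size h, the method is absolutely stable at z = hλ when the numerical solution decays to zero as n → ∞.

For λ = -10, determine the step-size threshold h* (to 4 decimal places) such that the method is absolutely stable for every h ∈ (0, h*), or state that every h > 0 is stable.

(-1.0156,0); λ=-10 ⇒ h* = (65/64)/10 = 0.1016.

With y'=λy (z=hλ):
  k1=λy_n ⇒ h·k1=z·y_n;  k2=λ(1+4/5z)y_n ⇒ h·k2=z(1+4/5z)y_n
  y_{n+1}/y_n = 1 − 3/13z + 16/13z(1+4/5z) = 1 + z + 64/65z²
  R(z) = 1 + z + 64/65z².

Need |R(x)|<1, x<0.
x=-0.5: |R|=0.7462
R=1: x+64/65x²=0 ⇒ x=−65/64=-1.0156; min R=1−1/(4·64/65)=0.7461>−1
Confirm numerically:
  x=-0.951: |R|=0.93949 <1
  x=-0.830: |R|=0.84830 <1
  x=-0.739: |R|=0.79872 <1
  x=-0.692: |R|=0.77950 <1
  x=-1.536: |R|=1.78700 >1
  x=-1.501: |R|=1.71734 >1
  x=-1.330: |R|=1.41169 >1
Stable set (-1.0156, 0).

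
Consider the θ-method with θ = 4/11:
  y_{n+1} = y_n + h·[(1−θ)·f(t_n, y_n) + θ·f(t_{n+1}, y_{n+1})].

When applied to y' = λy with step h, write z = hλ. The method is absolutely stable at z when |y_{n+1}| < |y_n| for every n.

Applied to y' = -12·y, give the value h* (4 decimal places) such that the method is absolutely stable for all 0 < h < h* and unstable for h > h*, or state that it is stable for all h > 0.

With y'=λy (z=hλ):
  y_{n+1} = y_n + z·[7/11·y_n + 4/11·y_{n+1}] ⇒ (1 − 4/11z)y_{n+1} = (1 + 7/11z)y_n
  R(z) = (1 + 7/11z)/(1 − 4/11z).

Find x<0 with |R(x)|<1.
x=-1.15: |R|=0.1891
R=−1: 1+7/11x = −1+4/11x ⇒ -3/11x=2 ⇒ x=2/(-3/11)=-7.3333
Confirm numerically:
  x=-5.444: |R|=0.82707 <1
  x=-3.640: |R|=0.56651 <1
  x=-3.446: |R|=0.52945 <1
  x=-3.384: |R|=0.51712 <1
  x=-7.734: |R|=1.02866 >1
  x=-7.441: |R|=1.00792 >1
  x=-7.389: |R|=1.00412 >1
Interval (-7.3333, 0).

(-7.3333,0); λ=-12 ⇒ h* = (22/3)/12 = 0.6111.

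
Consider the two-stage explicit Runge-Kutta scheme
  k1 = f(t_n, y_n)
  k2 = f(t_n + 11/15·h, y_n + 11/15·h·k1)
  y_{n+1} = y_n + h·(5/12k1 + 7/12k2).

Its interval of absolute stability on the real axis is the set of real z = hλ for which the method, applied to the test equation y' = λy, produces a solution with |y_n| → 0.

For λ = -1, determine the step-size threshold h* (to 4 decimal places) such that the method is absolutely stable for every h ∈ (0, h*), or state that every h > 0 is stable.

(-2.3377,0); λ=-1 ⇒ h* = (180/77)/1 = 2.3377.

On y'=λy, z=hλ:
  k1=λy_n ⇒ h·k1=z·y_n;  k2=λ(1+11/15z)y_n ⇒ h·k2=z(1+11/15z)y_n
  y_{n+1}/y_n = 1 + 5/12z + 7/12z(1+11/15z) = 1 + z + 77/180z²
  ⇒ R(z) = 1 + z + 77/180z².

Solve |R(x)|<1 on ℝ⁻.
x=-1.17: |R|=0.4156
R=1: x+77/180x²=0 ⇒ x=−180/77=-2.3377; min R=1−1/(4·77/180)=0.4156>−1
Confirm numerically:
  x=-2.264: |R|=0.92866 <1
  x=-2.009: |R|=0.71755 <1
  x=-1.850: |R|=0.61407 <1
  x=-2.896: |R|=1.69169 >1
  x=-2.546: |R|=1.22691 >1
Stable set (-2.3377, 0).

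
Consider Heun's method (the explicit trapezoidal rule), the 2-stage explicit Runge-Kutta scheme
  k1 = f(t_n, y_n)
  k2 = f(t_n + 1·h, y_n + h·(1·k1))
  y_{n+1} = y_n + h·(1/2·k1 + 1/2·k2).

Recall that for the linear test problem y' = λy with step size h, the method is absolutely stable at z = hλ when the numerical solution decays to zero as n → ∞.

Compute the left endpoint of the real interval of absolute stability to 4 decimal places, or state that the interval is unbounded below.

z* = -2.0000.

Test eqn y'=λy, z=hλ:
  order 2, 2-stage ⇒ R(z)=1+z+z^2/2
  (e.g. R(-1.33)=0.55445, |R|=0.55445)

Need |R(x)|<1, x<0.
x=-1.33: |R|=0.5544
|R(-2.34)|=1.3978 |R(-1.08)|=0.5032 |R(-0.66)|=0.5578
Bisect:
  x_lo=-2.4315 |R|=1.5246  x_hi=-0.2948 |R|=0.7487
  mid=-1.36313 |R|=0.56593 →hi
  mid=-1.89731 |R|=0.90258 →hi
  mid=-2.16439 |R|=1.17790 →lo
  mid=-2.03085 |R|=1.03132 →lo
  mid=-1.96408 |R|=0.96472 →hi
  mid=-1.99746 |R|=0.99747 →hi
  mid=-2.01416 |R|=1.01426 →lo
  mid=-2.00581 |R|=1.00583 →lo
  mid=-2.00164 |R|=1.00164 →lo
  ...
  [-2.00007,-1.99994] ⇒ x*=-2.0000
So |R|<1 on (-2.0000, 0).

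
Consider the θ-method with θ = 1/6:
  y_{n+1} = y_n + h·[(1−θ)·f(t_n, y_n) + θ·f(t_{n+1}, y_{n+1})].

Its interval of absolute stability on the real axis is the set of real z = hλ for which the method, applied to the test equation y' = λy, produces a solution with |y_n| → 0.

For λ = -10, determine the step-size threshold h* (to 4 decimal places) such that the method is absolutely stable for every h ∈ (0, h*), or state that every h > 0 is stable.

Test eqn y'=λy, z=hλ:
  y_{n+1} = y_n + z·[5/6·y_n + 1/6·y_{n+1}] ⇒ (1 − 1/6z)y_{n+1} = (1 + 5/6z)y_n
  so R(z) = (1 + 5/6z)/(1 − 1/6z).

Need |R(x)|<1, x<0.
x=-0.78: |R|=0.3097
R=−1: 1+5/6x = −1+1/6x ⇒ -2/3x=2 ⇒ x=2/(-2/3)=-3.0000
Confirm numerically:
  x=-2.698: |R|=0.86112 <1
  x=-1.769: |R|=0.36620 <1
  x=-1.420: |R|=0.14825 <1
  x=-1.293: |R|=0.06376 <1
  x=-3.121: |R|=1.05306 >1
  x=-3.034: |R|=1.01505 >1
Interval (-3.0000, 0).

(-3.0000,0); λ=-10 ⇒ h* = (3)/10 = 0.3000.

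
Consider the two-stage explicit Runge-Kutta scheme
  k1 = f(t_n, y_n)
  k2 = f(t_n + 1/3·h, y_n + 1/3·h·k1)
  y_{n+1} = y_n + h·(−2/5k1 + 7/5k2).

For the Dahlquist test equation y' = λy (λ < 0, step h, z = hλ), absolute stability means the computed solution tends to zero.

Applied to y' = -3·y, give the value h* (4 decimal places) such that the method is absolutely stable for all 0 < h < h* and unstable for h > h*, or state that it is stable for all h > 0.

(-2.1429,0); λ=-3 ⇒ h* = (15/7)/3 = 0.7143.

On y'=λy, z=hλ:
  k1=λy_n ⇒ h·k1=z·y_n;  k2=λ(1+1/3z)y_n ⇒ h·k2=z(1+1/3z)y_n
  y_{n+1}/y_n = 1 − 2/5z + 7/5z(1+1/3z) = 1 + z + 7/15z²
  so R(z) = 1 + z + 7/15z².

Boundary: |R(x)|=1, x<0.
x=-1.76: |R|=0.6855
R=1: x+7/15x²=0 ⇒ x=−15/7=-2.1429; min R=1−1/(4·7/15)=0.4643>−1
Confirm numerically:
  x=-2.073: |R|=0.93242 <1
  x=-1.816: |R|=0.72300 <1
  x=-1.532: |R|=0.56328 <1
  x=-0.975: |R|=0.46863 <1
  x=-2.530: |R|=1.45709 >1
  x=-2.264: |R|=1.12799 >1
Interval (-2.1429, 0).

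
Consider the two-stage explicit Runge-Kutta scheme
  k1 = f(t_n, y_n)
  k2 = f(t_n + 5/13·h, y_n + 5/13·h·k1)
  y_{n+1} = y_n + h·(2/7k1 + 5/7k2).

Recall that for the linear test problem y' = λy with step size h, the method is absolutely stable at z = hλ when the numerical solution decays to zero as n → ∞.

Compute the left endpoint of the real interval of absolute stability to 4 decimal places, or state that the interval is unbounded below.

left endpoint -3.6400.

With y'=λy (z=hλ):
  k1=λy_n ⇒ h·k1=z·y_n;  k2=λ(1+5/13z)y_n ⇒ h·k2=z(1+5/13z)y_n
  y_{n+1}/y_n = 1 + 2/7z + 5/7z(1+5/13z) = 1 + z + 25/91z²
  so R(z) = 1 + z + 25/91z².

Need |R(x)|<1, x<0.
x=-0.98: |R|=0.2838
R=1: x+25/91x²=0 ⇒ x=−91/25=-3.6400; min R=1−1/(4·25/91)=0.0900>−1
Confirm numerically:
  x=-3.415: |R|=0.78891 <1
  x=-3.335: |R|=0.72056 <1
  x=-2.779: |R|=0.34266 <1
  x=-1.469: |R|=0.12385 <1
  x=-3.939: |R|=1.32356 >1
  x=-3.753: |R|=1.11651 >1
Stable set (-3.6400, 0).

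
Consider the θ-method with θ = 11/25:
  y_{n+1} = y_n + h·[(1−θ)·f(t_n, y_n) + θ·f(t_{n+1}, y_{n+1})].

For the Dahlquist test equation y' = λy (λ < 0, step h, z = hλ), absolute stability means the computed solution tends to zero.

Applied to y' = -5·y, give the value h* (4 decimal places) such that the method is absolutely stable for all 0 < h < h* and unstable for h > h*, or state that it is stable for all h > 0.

On y'=λy, z=hλ:
  y_{n+1} = y_n + z·[14/25·y_n + 11/25·y_{n+1}] ⇒ (1 − 11/25z)y_{n+1} = (1 + 14/25z)y_n
  so R(z) = (1 + 14/25z)/(1 − 11/25z).

Find x<0 with |R(x)|<1.
x=-0.6: |R|=0.5253
R=−1: 1+14/25x = −1+11/25x ⇒ -3/25x=2 ⇒ x=2/(-3/25)=-16.6667
Confirm numerically:
  x=-12.465: |R|=0.92225 <1
  x=-9.757: |R|=0.84335 <1
  x=-9.559: |R|=0.83616 <1
  x=-17.266: |R|=1.00837 >1
  x=-17.002: |R|=1.00474 >1
So |R|<1 on (-16.6667, 0).

(-16.6667,0); λ=-5 ⇒ h* = (50/3)/5 = 3.3333.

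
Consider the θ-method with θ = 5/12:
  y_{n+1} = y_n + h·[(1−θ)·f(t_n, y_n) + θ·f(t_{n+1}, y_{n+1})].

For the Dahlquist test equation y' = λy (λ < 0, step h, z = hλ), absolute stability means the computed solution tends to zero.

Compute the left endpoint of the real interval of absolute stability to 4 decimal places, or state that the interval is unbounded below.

z* = -12.0000.

On y'=λy, z=hλ:
  y_{n+1} = y_n + z·[7/12·y_n + 5/12·y_{n+1}] ⇒ (1 − 5/12z)y_{n+1} = (1 + 7/12z)y_n
  R(z) = (1 + 7/12z)/(1 − 5/12z).

Boundary: |R(x)|=1, x<0.
x=-1.75: |R|=0.0120
R=−1: 1+7/12x = −1+5/12x ⇒ -1/6x=2 ⇒ x=2/(-1/6)=-12.0000
Confirm numerically:
  x=-10.722: |R|=0.96104 <1
  x=-10.197: |R|=0.94275 <1
  x=-6.549: |R|=0.75635 <1
  x=-12.553: |R|=1.01479 >1
  x=-12.425: |R|=1.01147 >1
Interval (-12.0000, 0).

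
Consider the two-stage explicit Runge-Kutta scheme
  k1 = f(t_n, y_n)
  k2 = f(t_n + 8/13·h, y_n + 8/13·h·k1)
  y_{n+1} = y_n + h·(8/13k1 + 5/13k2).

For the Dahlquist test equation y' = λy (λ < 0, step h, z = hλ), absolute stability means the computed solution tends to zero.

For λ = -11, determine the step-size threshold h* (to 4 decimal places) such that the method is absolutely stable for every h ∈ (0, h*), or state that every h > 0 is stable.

Set f=λy, z=hλ:
  k1=λy_n ⇒ h·k1=z·y_n;  k2=λ(1+8/13z)y_n ⇒ h·k2=z(1+8/13z)y_n
  y_{n+1}/y_n = 1 + 8/13z + 5/13z(1+8/13z) = 1 + z + 40/169z²
  ⇒ R(z) = 1 + z + 40/169z².

Solve |R(x)|<1 on ℝ⁻.
x=-0.5: |R|=0.5592
R=1: x+40/169x²=0 ⇒ x=−169/40=-4.2250; min R=1−1/(4·40/169)=-0.0563>−1
Confirm numerically:
  x=-4.033: |R|=0.81673 <1
  x=-2.877: |R|=0.08208 <1
  x=-2.680: |R|=0.01998 <1
  x=-4.416: |R|=1.19963 >1
  x=-4.258: |R|=1.03326 >1
Interval (-4.2250, 0).

(-4.2250,0); λ=-11 ⇒ h* = (169/40)/11 = 0.3841.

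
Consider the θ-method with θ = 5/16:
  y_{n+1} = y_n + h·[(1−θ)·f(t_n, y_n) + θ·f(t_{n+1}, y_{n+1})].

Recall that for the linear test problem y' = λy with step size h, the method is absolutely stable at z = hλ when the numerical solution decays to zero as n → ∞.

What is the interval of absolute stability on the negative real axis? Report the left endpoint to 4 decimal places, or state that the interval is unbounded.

(-5.3333, 0).

On y'=λy, z=hλ:
  y_{n+1} = y_n + z·[11/16·y_n + 5/16·y_{n+1}] ⇒ (1 − 5/16z)y_{n+1} = (1 + 11/16z)y_n
  ⇒ R(z) = (1 + 11/16z)/(1 − 5/16z).

Need |R(x)|<1, x<0.
x=-1.66: |R|=0.0930
R=−1: 1+11/16x = −1+5/16x ⇒ -3/8x=2 ⇒ x=2/(-3/8)=-5.3333
Confirm numerically:
  x=-5.154: |R|=0.97424 <1
  x=-3.309: |R|=0.62679 <1
  x=-2.696: |R|=0.46323 <1
  x=-5.748: |R|=1.05561 >1
  x=-5.720: |R|=1.05202 >1
So |R|<1 on (-5.3333, 0).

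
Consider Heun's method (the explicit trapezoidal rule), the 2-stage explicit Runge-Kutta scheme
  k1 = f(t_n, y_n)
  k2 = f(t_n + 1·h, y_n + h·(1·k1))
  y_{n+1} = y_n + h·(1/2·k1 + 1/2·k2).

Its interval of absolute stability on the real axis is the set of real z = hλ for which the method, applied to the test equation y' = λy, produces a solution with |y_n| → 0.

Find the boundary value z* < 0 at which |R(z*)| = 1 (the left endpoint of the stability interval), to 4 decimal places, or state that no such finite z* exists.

z* = -2.0000.

Set f=λy, z=hλ:
  order 2, 2-stage ⇒ R(z)=1+z+z^2/2
  (e.g. R(-1.39)=0.57605, |R|=0.57605)

Need |R(x)|<1, x<0.
x=-1.39: |R|=0.5760
|R(-1.68)|=0.7312 |R(-1.32)|=0.5512 |R(-1.17)|=0.5144
Bisect:
  x_lo=-2.6000 |R|=1.7800  x_hi=-0.3161 |R|=0.7338
  mid=-1.45806 |R|=0.60491 →hi
  mid=-2.02901 |R|=1.02943 →lo
  mid=-1.74353 |R|=0.77642 →hi
  mid=-1.88627 |R|=0.89274 →hi
  mid=-1.95764 |R|=0.95854 →hi
  mid=-1.99333 |R|=0.99335 →hi
  mid=-2.01117 |R|=1.01123 →lo
  mid=-2.00225 |R|=1.00225 →lo
  mid=-1.99779 |R|=0.99779 →hi
  mid=-2.00002 |R|=1.00002 →lo
  ...
  [-2.00002,-1.99988] ⇒ x*=-2.0000
So |R|<1 on (-2.0000, 0).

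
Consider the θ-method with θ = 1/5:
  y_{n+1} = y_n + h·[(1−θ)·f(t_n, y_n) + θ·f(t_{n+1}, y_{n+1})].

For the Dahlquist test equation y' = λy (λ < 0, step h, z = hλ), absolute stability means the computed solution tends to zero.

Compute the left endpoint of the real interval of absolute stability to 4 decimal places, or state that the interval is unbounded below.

left endpoint -3.3333.

With y'=λy (z=hλ):
  y_{n+1} = y_n + z·[4/5·y_n + 1/5·y_{n+1}] ⇒ (1 − 1/5z)y_{n+1} = (1 + 4/5z)y_n
  R(z) = (1 + 4/5z)/(1 − 1/5z).

Need |R(x)|<1, x<0.
x=-1.19: |R|=0.0388
R=−1: 1+4/5x = −1+1/5x ⇒ -3/5x=2 ⇒ x=2/(-3/5)=-3.3333
Confirm numerically:
  x=-2.778: |R|=0.78581 <1
  x=-2.407: |R|=0.62481 <1
  x=-1.572: |R|=0.19598 <1
  x=-3.619: |R|=1.09943 >1
  x=-3.572: |R|=1.08353 >1
Interval (-3.3333, 0).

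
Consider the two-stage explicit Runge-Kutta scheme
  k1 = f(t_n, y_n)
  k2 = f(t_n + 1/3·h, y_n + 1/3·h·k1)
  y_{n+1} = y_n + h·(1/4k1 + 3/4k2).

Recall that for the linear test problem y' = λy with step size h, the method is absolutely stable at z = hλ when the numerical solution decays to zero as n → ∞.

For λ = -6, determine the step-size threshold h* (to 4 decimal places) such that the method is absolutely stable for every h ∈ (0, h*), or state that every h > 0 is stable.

On y'=λy, z=hλ:
  k1=λy_n ⇒ h·k1=z·y_n;  k2=λ(1+1/3z)y_n ⇒ h·k2=z(1+1/3z)y_n
  y_{n+1}/y_n = 1 + 1/4z + 3/4z(1+1/3z) = 1 + z + 1/4z²
  R(z) = 1 + z + 1/4z².

Find x<0 with |R(x)|<1.
x=-1.78: |R|=0.0121
R=1: x+1/4x²=0 ⇒ x=−4=-4.0000; min R=1−1/(4·1/4)=0.0000>−1
Confirm numerically:
  x=-3.567: |R|=0.61387 <1
  x=-3.378: |R|=0.47472 <1
  x=-2.148: |R|=0.00548 <1
  x=-4.140: |R|=1.14490 >1
  x=-4.118: |R|=1.12148 >1
  x=-4.070: |R|=1.07123 >1
So |R|<1 on (-4.0000, 0).

(-4.0000,0); λ=-6 ⇒ h* = (4)/6 = 0.6667.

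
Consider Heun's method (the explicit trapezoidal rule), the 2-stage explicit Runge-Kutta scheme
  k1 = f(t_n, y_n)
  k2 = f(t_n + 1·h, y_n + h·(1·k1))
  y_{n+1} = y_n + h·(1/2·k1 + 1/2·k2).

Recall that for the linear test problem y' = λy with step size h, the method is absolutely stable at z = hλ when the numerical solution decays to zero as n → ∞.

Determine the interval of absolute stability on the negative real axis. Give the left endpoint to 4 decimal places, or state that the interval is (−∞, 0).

z∈(-2.0000,0).

With y'=λy (z=hλ):
  order 2, 2-stage ⇒ R(z)=1+z+z^2/2
  (e.g. R(-1.68)=0.73120, |R|=0.73120)

Need |R(x)|<1, x<0.
x=-1.68: |R|=0.7312
|R(-2.04)|=1.0408 |R(-1.46)|=0.6058 |R(-0.53)|=0.6104
Bisect:
  x_lo=-2.4886 |R|=1.6080  x_hi=-0.3016 |R|=0.7439
  mid=-1.39509 |R|=0.57805 →hi
  mid=-1.94184 |R|=0.94353 →hi
  mid=-2.21522 |R|=1.23838 →lo
  mid=-2.07853 |R|=1.08161 →lo
  mid=-2.01019 |R|=1.01024 →lo
  mid=-1.97602 |R|=0.97630 →hi
  mid=-1.99310 |R|=0.99313 →hi
  mid=-2.00164 |R|=1.00165 →lo
  ...
  [-2.00004,-1.99991] ⇒ x*=-2.0000
Stable set (-2.0000, 0).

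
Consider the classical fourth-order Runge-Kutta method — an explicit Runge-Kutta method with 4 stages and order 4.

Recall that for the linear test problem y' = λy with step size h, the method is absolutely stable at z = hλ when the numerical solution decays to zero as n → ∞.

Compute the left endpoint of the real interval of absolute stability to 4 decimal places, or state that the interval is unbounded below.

z* = -2.7853.

Test eqn y'=λy, z=hλ:
  order 4, 4-stage ⇒ R(z)=1+z+z^2/2+z^3/6+z^4/24
  (e.g. R(-0.69)=0.50274, |R|=0.50274)

Boundary: |R(x)|=1, x<0.
x=-0.69: |R|=0.5027
|R(-2.66)|=0.8270 |R(-1.01)|=0.3717 |R(-0.58)|=0.5604
Bisect:
  x_lo=-3.1477 |R|=1.6988  x_hi=-0.3652 |R|=0.6941
  mid=-1.75643 |R|=0.27955 →hi
  mid=-2.45207 |R|=0.60335 →hi
  mid=-2.79989 |R|=1.02223 →lo
  mid=-2.62598 |R|=0.78520 →hi
  mid=-2.71293 |R|=0.89627 →hi
  mid=-2.75641 |R|=0.95732 →hi
  mid=-2.77815 |R|=0.98928 →hi
  ...
  [-2.78545,-2.78528] ⇒ x*=-2.7853
Interval (-2.7853, 0).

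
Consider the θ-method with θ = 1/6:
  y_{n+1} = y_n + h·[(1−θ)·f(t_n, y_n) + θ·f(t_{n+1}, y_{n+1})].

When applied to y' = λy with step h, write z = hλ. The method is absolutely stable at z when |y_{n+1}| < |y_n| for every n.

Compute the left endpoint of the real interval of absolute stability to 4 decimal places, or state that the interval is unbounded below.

Set f=λy, z=hλ:
  y_{n+1} = y_n + z·[5/6·y_n + 1/6·y_{n+1}] ⇒ (1 − 1/6z)y_{n+1} = (1 + 5/6z)y_n
  ⇒ R(z) = (1 + 5/6z)/(1 − 1/6z).

Need |R(x)|<1, x<0.
x=-0.77: |R|=0.3176
R=−1: 1+5/6x = −1+1/6x ⇒ -2/3x=2 ⇒ x=2/(-2/3)=-3.0000
Confirm numerically:
  x=-2.856: |R|=0.93496 <1
  x=-2.566: |R|=0.79734 <1
  x=-1.457: |R|=0.17232 <1
  x=-1.277: |R|=0.05291 <1
  x=-3.288: |R|=1.12403 >1
  x=-3.257: |R|=1.11105 >1
  x=-3.079: |R|=1.03481 >1
Stable set (-3.0000, 0).

z* = -3.0000.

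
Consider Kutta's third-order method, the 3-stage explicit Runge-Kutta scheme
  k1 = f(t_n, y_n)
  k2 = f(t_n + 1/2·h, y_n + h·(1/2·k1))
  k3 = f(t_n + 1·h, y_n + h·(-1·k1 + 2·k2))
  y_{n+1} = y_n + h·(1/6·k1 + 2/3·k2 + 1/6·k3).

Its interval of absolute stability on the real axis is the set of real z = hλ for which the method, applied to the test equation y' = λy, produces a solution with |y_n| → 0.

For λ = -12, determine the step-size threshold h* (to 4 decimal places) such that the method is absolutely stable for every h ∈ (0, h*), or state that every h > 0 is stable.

Test eqn y'=λy, z=hλ:
  order 3, 3-stage ⇒ R(z)=1+z+z^2/2+z^3/6
  (e.g. R(-1.14)=0.26288, |R|=0.26288)

Boundary: |R(x)|=1, x<0.
x=-1.14: |R|=0.2629
|R(-1.55)|=0.0306 |R(-0.99)|=0.3383 |R(-0.84)|=0.4140
Bisect:
  x_lo=-2.9768 |R|=1.9426  x_hi=-0.3769 |R|=0.6852
  mid=-1.67686 |R|=0.05678 →hi
  mid=-2.32685 |R|=0.71941 →hi
  mid=-2.65184 |R|=1.24378 →lo
  mid=-2.48934 |R|=0.96193 →hi
  mid=-2.57059 |R|=1.09767 →lo
  mid=-2.52997 |R|=1.02854 →lo
  mid=-2.50966 |R|=0.99493 →hi
  mid=-2.51981 |R|=1.01166 →lo
  mid=-2.51473 |R|=1.00327 →lo
  mid=-2.51219 |R|=0.99909 →hi
  ...
  [-2.51283,-2.51267] ⇒ x*=-2.5127
So |R|<1 on (-2.5127, 0).

(-2.5127,0); λ=-12 ⇒ h* = 0.2094.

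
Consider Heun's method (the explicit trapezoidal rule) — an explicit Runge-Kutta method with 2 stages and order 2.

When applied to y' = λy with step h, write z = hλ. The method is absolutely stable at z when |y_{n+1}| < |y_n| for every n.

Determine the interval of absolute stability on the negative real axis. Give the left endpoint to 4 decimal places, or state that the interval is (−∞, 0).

With y'=λy (z=hλ):
  order 2, 2-stage ⇒ R(z)=1+z+z^2/2
  (e.g. R(-1.17)=0.51445, |R|=0.51445)

Solve |R(x)|<1 on ℝ⁻.
x=-1.17: |R|=0.5144
|R(-2.24)|=1.2688 |R(-1.74)|=0.7738 |R(-1.49)|=0.6200
Bisect:
  x_lo=-2.4712 |R|=1.5822  x_hi=-0.3895 |R|=0.6864
  mid=-1.43034 |R|=0.59260 →hi
  mid=-1.95078 |R|=0.95199 →hi
  mid=-2.21099 |R|=1.23325 →lo
  mid=-2.08089 |R|=1.08416 →lo
  mid=-2.01583 |R|=1.01596 →lo
  mid=-1.98330 |R|=0.98344 →hi
  mid=-1.99957 |R|=0.99957 →hi
  mid=-2.00770 |R|=1.00773 →lo
  mid=-2.00363 |R|=1.00364 →lo
  mid=-2.00160 |R|=1.00160 →lo
  ...
  [-2.00008,-1.99995] ⇒ x*=-2.0000
So |R|<1 on (-2.0000, 0).

z∈(-2.0000,0).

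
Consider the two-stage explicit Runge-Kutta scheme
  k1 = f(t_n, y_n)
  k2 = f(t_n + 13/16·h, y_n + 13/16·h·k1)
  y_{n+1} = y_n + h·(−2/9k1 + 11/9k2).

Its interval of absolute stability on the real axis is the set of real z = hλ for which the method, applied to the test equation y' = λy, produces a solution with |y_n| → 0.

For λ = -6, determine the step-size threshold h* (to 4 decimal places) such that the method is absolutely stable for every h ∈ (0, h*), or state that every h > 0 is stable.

(-1.0070,0); λ=-6 ⇒ h* = (144/143)/6 = 0.1678.

On y'=λy, z=hλ:
  k1=λy_n ⇒ h·k1=z·y_n;  k2=λ(1+13/16z)y_n ⇒ h·k2=z(1+13/16z)y_n
  y_{n+1}/y_n = 1 − 2/9z + 11/9z(1+13/16z) = 1 + z + 143/144z²
  so R(z) = 1 + z + 143/144z².

Find x<0 with |R(x)|<1.
x=-0.48: |R|=0.7488
R=1: x+143/144x²=0 ⇒ x=−144/143=-1.0070; min R=1−1/(4·143/144)=0.7483>−1
Confirm numerically:
  x=-0.734: |R|=0.80101 <1
  x=-0.673: |R|=0.77678 <1
  x=-0.671: |R|=0.77611 <1
  x=-0.458: |R|=0.75031 <1
  x=-1.537: |R|=1.80896 >1
  x=-1.461: |R|=1.65870 >1
Stable set (-1.0070, 0).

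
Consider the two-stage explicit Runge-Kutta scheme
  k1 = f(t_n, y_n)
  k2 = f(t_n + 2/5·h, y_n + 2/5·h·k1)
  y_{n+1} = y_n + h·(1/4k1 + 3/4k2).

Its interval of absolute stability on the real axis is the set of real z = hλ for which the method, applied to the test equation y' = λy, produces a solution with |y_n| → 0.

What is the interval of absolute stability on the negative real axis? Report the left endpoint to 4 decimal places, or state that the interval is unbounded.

z∈(-3.3333,0).

Set f=λy, z=hλ:
  k1=λy_n ⇒ h·k1=z·y_n;  k2=λ(1+2/5z)y_n ⇒ h·k2=z(1+2/5z)y_n
  y_{n+1}/y_n = 1 + 1/4z + 3/4z(1+2/5z) = 1 + z + 3/10z²
  ⇒ R(z) = 1 + z + 3/10z².

Boundary: |R(x)|=1, x<0.
x=-1.62: |R|=0.1673
R=1: x+3/10x²=0 ⇒ x=−10/3=-3.3333; min R=1−1/(4·3/10)=0.1667>−1
Confirm numerically:
  x=-2.622: |R|=0.44047 <1
  x=-2.562: |R|=0.40715 <1
  x=-1.961: |R|=0.19266 <1
  x=-3.683: |R|=1.38635 >1
  x=-3.557: |R|=1.23867 >1
  x=-3.482: |R|=1.15530 >1
Stable set (-3.3333, 0).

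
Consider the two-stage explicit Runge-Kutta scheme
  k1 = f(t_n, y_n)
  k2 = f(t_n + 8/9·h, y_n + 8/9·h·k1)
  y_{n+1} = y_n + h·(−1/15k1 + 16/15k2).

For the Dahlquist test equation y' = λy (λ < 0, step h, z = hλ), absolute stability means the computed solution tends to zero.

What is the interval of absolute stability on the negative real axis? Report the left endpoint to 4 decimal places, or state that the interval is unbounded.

Set f=λy, z=hλ:
  k1=λy_n ⇒ h·k1=z·y_n;  k2=λ(1+8/9z)y_n ⇒ h·k2=z(1+8/9z)y_n
  y_{n+1}/y_n = 1 − 1/15z + 16/15z(1+8/9z) = 1 + z + 128/135z²
  ⇒ R(z) = 1 + z + 128/135z².

Find x<0 with |R(x)|<1.
x=-0.32: |R|=0.7771
R=1: x+128/135x²=0 ⇒ x=−135/128=-1.0547; min R=1−1/(4·128/135)=0.7363>−1
Confirm numerically:
  x=-0.474: |R|=0.73903 <1
  x=-0.462: |R|=0.74038 <1
  x=-0.436: |R|=0.74424 <1
  x=-1.655: |R|=1.94200 >1
  x=-1.491: |R|=1.61681 >1
  x=-1.395: |R|=1.45012 >1
So |R|<1 on (-1.0547, 0).

(-1.0547, 0).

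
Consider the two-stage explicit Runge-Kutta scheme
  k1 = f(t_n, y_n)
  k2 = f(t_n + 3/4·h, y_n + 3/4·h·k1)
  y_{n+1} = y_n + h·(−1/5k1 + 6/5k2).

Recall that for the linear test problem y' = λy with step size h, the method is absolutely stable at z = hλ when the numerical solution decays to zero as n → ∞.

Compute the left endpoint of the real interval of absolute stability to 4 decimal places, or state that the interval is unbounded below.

With y'=λy (z=hλ):
  k1=λy_n ⇒ h·k1=z·y_n;  k2=λ(1+3/4z)y_n ⇒ h·k2=z(1+3/4z)y_n
  y_{n+1}/y_n = 1 − 1/5z + 6/5z(1+3/4z) = 1 + z + 9/10z²
  R(z) = 1 + z + 9/10z².

Need |R(x)|<1, x<0.
x=-0.69: |R|=0.7385
R=1: x+9/10x²=0 ⇒ x=−10/9=-1.1111; min R=1−1/(4·9/10)=0.7222>−1
Confirm numerically:
  x=-0.822: |R|=0.78612 <1
  x=-0.577: |R|=0.72264 <1
  x=-0.487: |R|=0.72645 <1
  x=-0.456: |R|=0.73114 <1
  x=-1.677: |R|=1.85410 >1
  x=-1.454: |R|=1.44870 >1
  x=-1.412: |R|=1.38237 >1
Stable set (-1.1111, 0).

z* = -1.1111.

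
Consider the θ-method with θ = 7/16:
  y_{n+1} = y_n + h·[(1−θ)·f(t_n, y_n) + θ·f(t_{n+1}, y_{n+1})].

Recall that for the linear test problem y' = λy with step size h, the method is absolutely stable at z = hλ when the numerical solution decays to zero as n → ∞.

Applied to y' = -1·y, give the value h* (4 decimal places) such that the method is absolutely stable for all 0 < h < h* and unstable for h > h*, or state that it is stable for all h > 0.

(-16.0000,0); λ=-1 ⇒ h* = (16)/1 = 16.0000.

Set f=λy, z=hλ:
  y_{n+1} = y_n + z·[9/16·y_n + 7/16·y_{n+1}] ⇒ (1 − 7/16z)y_{n+1} = (1 + 9/16z)y_n
  ⇒ R(z) = (1 + 9/16z)/(1 − 7/16z).

Boundary: |R(x)|=1, x<0.
x=-1.37: |R|=0.1434
R=−1: 1+9/16x = −1+7/16x ⇒ -1/8x=2 ⇒ x=2/(-1/8)=-16.0000
Confirm numerically:
  x=-13.167: |R|=0.94762 <1
  x=-13.159: |R|=0.94744 <1
  x=-11.708: |R|=0.91237 <1
  x=-8.311: |R|=0.79269 <1
  x=-16.549: |R|=1.00833 >1
  x=-16.467: |R|=1.00712 >1
Stable set (-16.0000, 0).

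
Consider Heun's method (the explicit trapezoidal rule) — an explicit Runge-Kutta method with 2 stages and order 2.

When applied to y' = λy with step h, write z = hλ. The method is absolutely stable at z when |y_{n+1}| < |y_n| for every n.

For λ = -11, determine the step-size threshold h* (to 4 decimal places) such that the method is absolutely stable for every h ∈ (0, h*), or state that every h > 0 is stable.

(-2.0000,0); λ=-11 ⇒ h* = 0.1818.

With y'=λy (z=hλ):
  order 2, 2-stage ⇒ R(z)=1+z+z^2/2
  (e.g. R(-0.42)=0.66820, |R|=0.66820)

Boundary: |R(x)|=1, x<0.
x=-0.42: |R|=0.6682
|R(-2)|=1.0000 |R(-1.55)|=0.6513 |R(-1.28)|=0.5392
Bisect:
  x_lo=-2.4071 |R|=1.4899  x_hi=-0.1343 |R|=0.8747
  mid=-1.27068 |R|=0.53663 →hi
  mid=-1.83887 |R|=0.85185 →hi
  mid=-2.12296 |R|=1.13052 →lo
  mid=-1.98092 |R|=0.98110 →hi
  mid=-2.05194 |R|=1.05329 →lo
  mid=-2.01643 |R|=1.01656 →lo
  mid=-1.99867 |R|=0.99867 →hi
  ...
  [-2.00006,-1.99992] ⇒ x*=-2.0000
Stable set (-2.0000, 0).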